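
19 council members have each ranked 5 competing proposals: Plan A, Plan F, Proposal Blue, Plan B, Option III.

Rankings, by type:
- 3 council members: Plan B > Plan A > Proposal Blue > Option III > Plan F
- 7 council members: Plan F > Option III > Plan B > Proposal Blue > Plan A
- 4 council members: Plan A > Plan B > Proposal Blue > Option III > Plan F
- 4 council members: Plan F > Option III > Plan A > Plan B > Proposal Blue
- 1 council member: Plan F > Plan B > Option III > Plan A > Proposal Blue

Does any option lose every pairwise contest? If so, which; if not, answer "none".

Proposal Blue

Pairwise majorities:
Plan A vs Plan F: Plan F wins 12–7.
Plan A vs Proposal Blue: 12 to 7, Plan A.
Plan A vs Plan B: Plan A is ranked higher on 4+4 = 8 ballots, Plan B on 11. Plan B wins 11–8.
Plan A vs Option III: Plan A preferred on 3+4 = 7 ballots; Option III wins 12–7.
Plan F vs Proposal Blue: 7+4+1 = 12 for Plan F, 7 for Proposal Blue — Plan F by 12–7.
Plan F vs Plan B: Plan F wins 12–7.
Plan F–Option III: Plan F 12–7.
Proposal Blue–Plan B: Plan B 19–0.
Proposal Blue vs Option III: 7 to 12, Option III.
Plan B vs Option III: 8 to 11, Option III.
Only Proposal Blue has no wins; Proposal Blue is the Condorcet loser.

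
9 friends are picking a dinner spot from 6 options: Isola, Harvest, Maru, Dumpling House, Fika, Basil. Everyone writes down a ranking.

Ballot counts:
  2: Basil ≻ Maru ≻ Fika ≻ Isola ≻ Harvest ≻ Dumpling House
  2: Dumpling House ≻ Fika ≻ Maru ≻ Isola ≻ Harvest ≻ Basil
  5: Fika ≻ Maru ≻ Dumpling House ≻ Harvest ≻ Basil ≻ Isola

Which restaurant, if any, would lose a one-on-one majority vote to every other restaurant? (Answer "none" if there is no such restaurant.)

Isola

Pairwise majorities:
Isola vs Harvest: Harvest wins 5–4.
Isola vs Maru: 0 to 9, Maru.
Isola vs Dumpling House: Isola preferred on 2 ballots; Dumpling House wins 7–2.
Isola vs Fika: Isola preferred on 0 ballots; Fika wins 9–0.
Isola vs Basil: Isola preferred on 2 ballots; Basil wins 7–2.
Harvest vs Maru: 0 for Harvest, 9 for Maru — Maru by 9–0.
Harvest vs Dumpling House: Dumpling House wins 7–2.
Harvest vs Fika: Fika, 9–0.
Harvest vs Basil: Harvest wins 7–2.
Maru vs Dumpling House: 2+5 = 7 for Maru, 2 for Dumpling House — Maru by 7–2.
Maru vs Fika: Fika, 7–2.
Maru vs Basil: Maru wins 7–2.
Dumpling House–Fika: Fika 7–2.
Dumpling House vs Basil: Dumpling House, 7–2.
Fika vs Basil: Fika preferred on 2+5 = 7 ballots; Fika wins 7–2.
Isola is beaten in every head-to-head and is the Condorcet loser.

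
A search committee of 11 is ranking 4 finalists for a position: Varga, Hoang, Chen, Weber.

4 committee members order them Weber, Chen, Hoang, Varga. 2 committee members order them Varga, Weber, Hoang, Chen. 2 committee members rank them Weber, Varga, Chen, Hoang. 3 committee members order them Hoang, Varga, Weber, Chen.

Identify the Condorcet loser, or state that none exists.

none

Head-to-head results (11 committee members):
Varga vs Hoang: Varga is ranked higher on 2+2 = 4 ballots, Hoang on 7. Hoang wins 7–4.
Varga vs Chen: Varga is ranked higher on 2+2+3 = 7 ballots, Chen on 4. Varga wins 7–4.
Varga vs Weber: Weber, 6–5.
Hoang vs Chen: 2+3 = 5 for Hoang, 6 for Chen — Chen by 6–5.
Hoang vs Weber: 3 for Hoang, 8 for Weber — Weber by 8–3.
Chen vs Weber: Weber wins 11–0.
No candidate is winless: Varga beats Chen; Hoang beats Varga; Chen beats Hoang; Weber beats Varga. There is no Condorcet loser.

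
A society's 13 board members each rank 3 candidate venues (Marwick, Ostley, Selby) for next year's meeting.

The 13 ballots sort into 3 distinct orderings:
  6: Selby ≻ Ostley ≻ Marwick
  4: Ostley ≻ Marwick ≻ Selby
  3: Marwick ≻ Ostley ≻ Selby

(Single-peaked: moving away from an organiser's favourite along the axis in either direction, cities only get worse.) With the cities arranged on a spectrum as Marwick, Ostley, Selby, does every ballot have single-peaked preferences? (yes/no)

yes

Axis positions: Marwick=1, Ostley=2, Selby=3.
Bloc 1 (peak Selby at position 3): ranking walks positions 3-2-1, expanding outward from the peak — single-peaked.
Bloc 2 (peak Ostley at position 2): ranking walks positions 2-1-3, expanding outward from the peak — single-peaked.
Bloc 3 (peak Marwick at position 1): ranking walks positions 1-2-3, expanding outward from the peak — single-peaked.
Every ranking is single-peaked on this axis.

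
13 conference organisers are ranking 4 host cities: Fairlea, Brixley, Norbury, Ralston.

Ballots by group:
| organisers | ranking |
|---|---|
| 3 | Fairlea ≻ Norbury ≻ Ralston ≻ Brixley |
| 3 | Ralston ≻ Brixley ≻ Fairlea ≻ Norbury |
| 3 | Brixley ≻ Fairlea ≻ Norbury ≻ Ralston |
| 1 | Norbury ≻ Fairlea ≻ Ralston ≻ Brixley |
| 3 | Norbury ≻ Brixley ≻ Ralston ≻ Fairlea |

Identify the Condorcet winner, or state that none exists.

Check each pair by majority over 13 ballots:
Fairlea vs Brixley: Fairlea is ranked higher on 3+1 = 4 ballots, Brixley on 9. Brixley wins 9–4.
Fairlea vs Norbury: 3+3+3 = 9 for Fairlea, 4 for Norbury — Fairlea by 9–4.
Fairlea vs Ralston: 3+3+1 = 7 for Fairlea, 6 for Ralston — Fairlea by 7–6.
Brixley vs Norbury: 6 to 7, Norbury.
Brixley vs Ralston: 6 to 7, Ralston.
Norbury vs Ralston: Norbury preferred on 3+3+1+3 = 10 ballots; Norbury wins 10–3.
Each city drops at least one matchup (Fairlea loses to Brixley; Brixley loses to Norbury; Norbury loses to Fairlea; Ralston loses to Fairlea); the cycle Fairlea → Norbury → Brixley → Fairlea rules out a Condorcet winner.

none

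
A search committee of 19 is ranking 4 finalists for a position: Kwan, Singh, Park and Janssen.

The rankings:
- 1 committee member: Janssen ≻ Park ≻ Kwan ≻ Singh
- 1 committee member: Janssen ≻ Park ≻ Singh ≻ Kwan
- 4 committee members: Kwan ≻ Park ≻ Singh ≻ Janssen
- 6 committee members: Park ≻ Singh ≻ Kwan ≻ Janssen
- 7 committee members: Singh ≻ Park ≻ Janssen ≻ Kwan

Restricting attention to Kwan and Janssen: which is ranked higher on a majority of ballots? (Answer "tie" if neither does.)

Ballots ranking Kwan above Janssen: 4 + 6 = 10.
Ballots ranking Janssen above Kwan: 19 − 10 = 9.
Kwan wins the head-to-head 10–9.

Kwan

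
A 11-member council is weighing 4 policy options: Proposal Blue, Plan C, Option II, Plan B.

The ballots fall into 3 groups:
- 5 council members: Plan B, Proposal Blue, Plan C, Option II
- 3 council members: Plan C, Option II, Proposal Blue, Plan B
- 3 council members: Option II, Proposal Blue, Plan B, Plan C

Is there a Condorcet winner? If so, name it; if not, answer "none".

none

Pairwise majorities:
Proposal Blue vs Plan C: 5+3 = 8 for Proposal Blue, 3 for Plan C — Proposal Blue by 8–3.
Proposal Blue vs Option II: Proposal Blue is ranked higher on 5 ballots, Option II on 6. Option II wins 6–5.
Proposal Blue vs Plan B: 3+3 = 6 for Proposal Blue, 5 for Plan B — Proposal Blue by 6–5.
Plan C vs Option II: 5+3 = 8 for Plan C, 3 for Option II — Plan C by 8–3.
Plan C vs Plan B: Plan C is ranked higher on 3 ballots, Plan B on 8. Plan B wins 8–3.
Option II vs Plan B: 6 to 5, Option II.
No option is unbeaten: Proposal Blue loses to Option II; Plan C loses to Proposal Blue; Option II loses to Plan C; Plan B loses to Proposal Blue. In particular Proposal Blue beats Plan C beats Option II beats Proposal Blue is a majority cycle — no Condorcet winner exists.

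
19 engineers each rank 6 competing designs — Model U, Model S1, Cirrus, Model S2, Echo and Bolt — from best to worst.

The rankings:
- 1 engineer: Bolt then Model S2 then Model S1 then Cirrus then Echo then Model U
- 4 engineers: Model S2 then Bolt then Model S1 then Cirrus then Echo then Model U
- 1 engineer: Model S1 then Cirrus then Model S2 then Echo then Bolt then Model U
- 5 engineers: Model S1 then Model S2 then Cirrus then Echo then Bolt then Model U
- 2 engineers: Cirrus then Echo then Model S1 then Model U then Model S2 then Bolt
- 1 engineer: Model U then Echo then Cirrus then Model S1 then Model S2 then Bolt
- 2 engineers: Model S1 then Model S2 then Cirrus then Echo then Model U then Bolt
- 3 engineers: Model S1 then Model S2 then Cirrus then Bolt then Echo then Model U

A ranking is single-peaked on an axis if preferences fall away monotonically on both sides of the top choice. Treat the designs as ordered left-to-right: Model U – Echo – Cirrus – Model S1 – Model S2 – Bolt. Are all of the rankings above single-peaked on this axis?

yes

Axis positions: Model U=1, Echo=2, Cirrus=3, Model S1=4, Model S2=5, Bolt=6.
Cluster 1 (peak Bolt at position 6): ranking walks positions 6-5-4-3-2-1, expanding outward from the peak — single-peaked.
Cluster 2 (peak Model S2 at position 5): ranking walks positions 5-6-4-3-2-1, expanding outward from the peak — single-peaked.
Cluster 3 (peak Model S1 at position 4): ranking walks positions 4-3-5-2-6-1, expanding outward from the peak — single-peaked.
Cluster 4 (peak Model S1 at position 4): ranking walks positions 4-5-3-2-6-1, expanding outward from the peak — single-peaked.
Cluster 5 (peak Cirrus at position 3): ranking walks positions 3-2-4-1-5-6, expanding outward from the peak — single-peaked.
Cluster 6 (peak Model U at position 1): ranking walks positions 1-2-3-4-5-6, expanding outward from the peak — single-peaked.
Cluster 7 (peak Model S1 at position 4): ranking walks positions 4-5-3-2-1-6, expanding outward from the peak — single-peaked.
Cluster 8 (peak Model S1 at position 4): ranking walks positions 4-5-3-6-2-1, expanding outward from the peak — single-peaked.
Every ranking is single-peaked on this axis.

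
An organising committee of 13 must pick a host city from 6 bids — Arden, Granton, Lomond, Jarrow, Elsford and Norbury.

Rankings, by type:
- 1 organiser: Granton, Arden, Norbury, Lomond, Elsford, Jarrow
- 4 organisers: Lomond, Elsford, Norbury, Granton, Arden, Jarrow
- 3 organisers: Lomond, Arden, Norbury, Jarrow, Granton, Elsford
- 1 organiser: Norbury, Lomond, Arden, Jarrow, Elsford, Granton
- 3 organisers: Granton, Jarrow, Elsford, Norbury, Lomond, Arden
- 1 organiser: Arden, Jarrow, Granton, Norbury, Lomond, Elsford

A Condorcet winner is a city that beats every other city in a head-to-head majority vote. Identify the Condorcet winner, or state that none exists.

Pairwise majorities:
Arden vs Granton: 5 to 8, Granton.
Arden vs Lomond: Arden is ranked higher on 1+1 = 2 ballots, Lomond on 11. Lomond wins 11–2.
Arden vs Jarrow: Arden wins 10–3.
Arden vs Elsford: 6 to 7, Elsford.
Arden vs Norbury: Arden preferred on 1+3+1 = 5 ballots; Norbury wins 8–5.
Granton vs Lomond: Lomond wins 8–5.
Granton vs Jarrow: Granton wins 8–5.
Granton vs Elsford: Granton, 8–5.
Granton vs Norbury: Norbury, 8–5.
Lomond vs Jarrow: Lomond is ranked higher on 1+4+3+1 = 9 ballots, Jarrow on 4. Lomond wins 9–4.
Lomond vs Elsford: Lomond, 10–3.
Lomond vs Norbury: Lomond is ranked higher on 4+3 = 7 ballots, Norbury on 6. Lomond wins 7–6.
Jarrow vs Elsford: Jarrow, 8–5.
Jarrow vs Norbury: Norbury, 9–4.
Elsford–Norbury: Elsford 7–6.
Lomond defeats every rival head-to-head and is the Condorcet winner.

Lomond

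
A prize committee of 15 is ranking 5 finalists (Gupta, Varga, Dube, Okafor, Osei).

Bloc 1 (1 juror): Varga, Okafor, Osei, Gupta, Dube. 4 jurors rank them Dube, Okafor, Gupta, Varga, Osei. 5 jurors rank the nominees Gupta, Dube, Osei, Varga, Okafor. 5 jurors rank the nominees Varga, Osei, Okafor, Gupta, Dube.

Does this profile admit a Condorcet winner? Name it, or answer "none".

Check each pair by majority over 15 ballots:
Gupta vs Varga: 9 to 6, Gupta.
Gupta vs Dube: 1+5+5 = 11 for Gupta, 4 for Dube — Gupta by 11–4.
Gupta vs Okafor: 5 to 10, Okafor.
Gupta vs Osei: 9 to 6, Gupta.
Varga vs Dube: Varga preferred on 1+5 = 6 ballots; Dube wins 9–6.
Varga vs Okafor: 1+5+5 = 11 for Varga, 4 for Okafor — Varga by 11–4.
Varga vs Osei: Varga preferred on 1+4+5 = 10 ballots; Varga wins 10–5.
Dube vs Okafor: 9 to 6, Dube.
Dube vs Osei: 4+5 = 9 for Dube, 6 for Osei — Dube by 9–6.
Okafor vs Osei: Okafor preferred on 1+4 = 5 ballots; Osei wins 10–5.
Every nominee loses at least once (Gupta loses to Okafor; Varga loses to Gupta; Dube loses to Gupta; Okafor loses to Varga; Osei loses to Gupta). The majority relation contains the cycle Gupta → Varga → Okafor → Gupta, so there is no Condorcet winner.

none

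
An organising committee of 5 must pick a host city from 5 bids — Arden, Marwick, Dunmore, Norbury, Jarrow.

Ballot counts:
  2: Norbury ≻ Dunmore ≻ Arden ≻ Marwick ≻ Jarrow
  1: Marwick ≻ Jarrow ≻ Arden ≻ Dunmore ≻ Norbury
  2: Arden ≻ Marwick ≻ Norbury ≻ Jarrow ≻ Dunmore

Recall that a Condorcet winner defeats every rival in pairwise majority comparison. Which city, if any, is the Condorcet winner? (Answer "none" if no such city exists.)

Pairwise majorities:
Arden vs Marwick: Arden, 4–1.
Arden vs Dunmore: Arden wins 3–2.
Arden vs Norbury: 1+2 = 3 for Arden, 2 for Norbury — Arden by 3–2.
Arden vs Jarrow: Arden wins 4–1.
Marwick vs Dunmore: Marwick preferred on 1+2 = 3 ballots; Marwick wins 3–2.
Marwick vs Norbury: Marwick is ranked higher on 1+2 = 3 ballots, Norbury on 2. Marwick wins 3–2.
Marwick vs Jarrow: Marwick, 5–0.
Dunmore vs Norbury: 1 to 4, Norbury.
Dunmore–Jarrow: Jarrow 3–2.
Norbury vs Jarrow: 4 to 1, Norbury.
Arden wins every pairwise contest, so Arden is the Condorcet winner.

Arden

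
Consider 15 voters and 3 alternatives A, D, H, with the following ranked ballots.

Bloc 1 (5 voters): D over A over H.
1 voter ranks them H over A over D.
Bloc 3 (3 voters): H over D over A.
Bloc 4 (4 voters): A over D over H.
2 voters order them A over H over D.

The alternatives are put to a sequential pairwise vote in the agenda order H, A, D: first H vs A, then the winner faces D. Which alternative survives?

Round 1: H vs A — 4–11, A advances.
Round 2: A vs D — 7–8, D advances.
D survives the agenda.

D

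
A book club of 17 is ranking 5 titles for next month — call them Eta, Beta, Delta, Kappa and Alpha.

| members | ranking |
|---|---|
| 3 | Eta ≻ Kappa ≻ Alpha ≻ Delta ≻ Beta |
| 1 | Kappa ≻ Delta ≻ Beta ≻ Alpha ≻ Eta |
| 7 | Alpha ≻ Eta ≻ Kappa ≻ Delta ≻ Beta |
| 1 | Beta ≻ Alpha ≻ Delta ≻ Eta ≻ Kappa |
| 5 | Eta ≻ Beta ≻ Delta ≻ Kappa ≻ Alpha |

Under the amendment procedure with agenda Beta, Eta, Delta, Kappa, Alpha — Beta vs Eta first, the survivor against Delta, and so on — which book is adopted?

Alpha

Round 1: Beta vs Eta — 2–15, Eta advances.
Round 2: Eta vs Delta — 15–2, Eta advances.
Round 3: Eta vs Kappa — 16–1, Eta advances.
Round 4: Eta vs Alpha — 8–9, Alpha advances.
Alpha survives the agenda.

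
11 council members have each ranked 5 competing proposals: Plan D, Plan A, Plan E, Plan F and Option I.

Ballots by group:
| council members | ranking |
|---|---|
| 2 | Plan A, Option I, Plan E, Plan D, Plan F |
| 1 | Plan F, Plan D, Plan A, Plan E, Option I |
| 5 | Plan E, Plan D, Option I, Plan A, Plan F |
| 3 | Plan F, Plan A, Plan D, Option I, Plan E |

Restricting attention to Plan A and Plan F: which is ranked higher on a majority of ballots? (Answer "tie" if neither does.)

Ballots ranking Plan A above Plan F: 2 + 5 = 7.
Ballots ranking Plan F above Plan A: 11 − 7 = 4.
Plan A wins the head-to-head 7–4.

Plan A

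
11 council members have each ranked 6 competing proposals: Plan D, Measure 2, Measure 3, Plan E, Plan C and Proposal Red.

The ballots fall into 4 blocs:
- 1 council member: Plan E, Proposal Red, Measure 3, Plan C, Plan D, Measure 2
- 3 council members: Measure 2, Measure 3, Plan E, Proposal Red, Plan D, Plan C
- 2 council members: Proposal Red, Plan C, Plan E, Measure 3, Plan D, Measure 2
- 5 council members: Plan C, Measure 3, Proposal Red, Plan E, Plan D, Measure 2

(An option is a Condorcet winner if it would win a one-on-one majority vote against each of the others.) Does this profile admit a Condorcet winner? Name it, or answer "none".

Pairwise majorities:
Plan D vs Measure 2: 8 to 3, Plan D.
Plan D vs Measure 3: Plan D preferred on 0 ballots; Measure 3 wins 11–0.
Plan D vs Plan E: 0 to 11, Plan E.
Plan D vs Plan C: Plan D is ranked higher on 3 ballots, Plan C on 8. Plan C wins 8–3.
Plan D vs Proposal Red: Plan D is ranked higher on 0 ballots, Proposal Red on 11. Proposal Red wins 11–0.
Measure 2 vs Measure 3: Measure 2 is ranked higher on 3 ballots, Measure 3 on 8. Measure 3 wins 8–3.
Measure 2 vs Plan E: Measure 2 preferred on 3 ballots; Plan E wins 8–3.
Measure 2 vs Plan C: Measure 2 is ranked higher on 3 ballots, Plan C on 8. Plan C wins 8–3.
Measure 2 vs Proposal Red: 3 for Measure 2, 8 for Proposal Red — Proposal Red by 8–3.
Measure 3 vs Plan E: 3+5 = 8 for Measure 3, 3 for Plan E — Measure 3 by 8–3.
Measure 3 vs Plan C: 4 to 7, Plan C.
Measure 3 vs Proposal Red: Measure 3 preferred on 3+5 = 8 ballots; Measure 3 wins 8–3.
Plan E vs Plan C: 1+3 = 4 for Plan E, 7 for Plan C — Plan C by 7–4.
Plan E vs Proposal Red: 4 to 7, Proposal Red.
Plan C vs Proposal Red: Plan C preferred on 5 ballots; Proposal Red wins 6–5.
No option is unbeaten: Plan D loses to Measure 3; Measure 2 loses to Plan D; Measure 3 loses to Plan C; Plan E loses to Measure 3; Plan C loses to Proposal Red; Proposal Red loses to Measure 3. In particular Measure 3 beats Proposal Red beats Plan C beats Measure 3 is a majority cycle — no Condorcet winner exists.

none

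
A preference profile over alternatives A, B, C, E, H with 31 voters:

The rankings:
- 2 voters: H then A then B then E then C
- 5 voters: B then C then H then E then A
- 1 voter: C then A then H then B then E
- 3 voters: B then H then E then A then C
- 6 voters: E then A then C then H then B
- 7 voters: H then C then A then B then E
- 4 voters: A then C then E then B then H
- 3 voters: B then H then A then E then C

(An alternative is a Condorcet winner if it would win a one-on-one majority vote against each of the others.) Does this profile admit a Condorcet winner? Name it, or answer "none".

Check each pair by majority over 31 ballots:
A vs B: A wins 20–11.
A vs C: A, 18–13.
A–E: A 17–14.
A–H: H 20–11.
B vs C: C wins 18–13.
B vs E: B, 21–10.
B vs H: H, 16–15.
C–E: C 17–14.
C vs H: C wins 16–15.
E vs H: H, 21–10.
Every alternative loses at least once (A loses to H; B loses to A; C loses to A; E loses to A; H loses to C). The majority relation contains the cycle A → C → H → A, so there is no Condorcet winner.

none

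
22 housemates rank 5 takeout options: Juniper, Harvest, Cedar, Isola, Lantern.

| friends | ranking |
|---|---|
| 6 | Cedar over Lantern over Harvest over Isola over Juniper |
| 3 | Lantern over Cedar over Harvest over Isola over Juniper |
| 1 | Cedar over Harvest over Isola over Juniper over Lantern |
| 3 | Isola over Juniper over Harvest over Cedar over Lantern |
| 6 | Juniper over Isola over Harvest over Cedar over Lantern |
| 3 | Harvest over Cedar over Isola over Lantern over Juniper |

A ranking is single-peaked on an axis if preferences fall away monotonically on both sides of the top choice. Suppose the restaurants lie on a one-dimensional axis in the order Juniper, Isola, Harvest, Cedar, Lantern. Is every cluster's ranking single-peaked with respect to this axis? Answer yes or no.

yes

Axis positions: Juniper=1, Isola=2, Harvest=3, Cedar=4, Lantern=5.
Cluster 1 (peak Cedar at position 4): ranking walks positions 4-5-3-2-1, expanding outward from the peak — single-peaked.
Cluster 2 (peak Lantern at position 5): ranking walks positions 5-4-3-2-1, expanding outward from the peak — single-peaked.
Cluster 3 (peak Cedar at position 4): ranking walks positions 4-3-2-1-5, expanding outward from the peak — single-peaked.
Cluster 4 (peak Isola at position 2): ranking walks positions 2-1-3-4-5, expanding outward from the peak — single-peaked.
Cluster 5 (peak Juniper at position 1): ranking walks positions 1-2-3-4-5, expanding outward from the peak — single-peaked.
Cluster 6 (peak Harvest at position 3): ranking walks positions 3-4-2-5-1, expanding outward from the peak — single-peaked.
Every ranking is single-peaked on this axis.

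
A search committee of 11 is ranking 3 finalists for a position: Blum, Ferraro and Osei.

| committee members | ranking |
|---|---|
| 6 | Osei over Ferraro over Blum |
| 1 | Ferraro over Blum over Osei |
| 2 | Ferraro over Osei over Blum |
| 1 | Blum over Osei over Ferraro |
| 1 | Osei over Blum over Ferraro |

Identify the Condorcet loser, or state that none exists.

Blum

Pairwise majorities:
Blum–Ferraro: Ferraro 9–2.
Blum vs Osei: Osei wins 9–2.
Ferraro vs Osei: Ferraro preferred on 1+2 = 3 ballots; Osei wins 8–3.
Blum is beaten in every head-to-head and is the Condorcet loser.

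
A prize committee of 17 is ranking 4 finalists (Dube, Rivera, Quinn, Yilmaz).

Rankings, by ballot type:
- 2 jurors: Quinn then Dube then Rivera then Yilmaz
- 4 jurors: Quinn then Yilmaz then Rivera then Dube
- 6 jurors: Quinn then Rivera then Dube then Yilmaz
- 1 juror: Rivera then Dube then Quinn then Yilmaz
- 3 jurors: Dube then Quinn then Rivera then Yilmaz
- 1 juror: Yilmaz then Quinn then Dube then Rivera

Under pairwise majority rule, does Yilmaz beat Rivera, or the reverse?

Ballots ranking Yilmaz above Rivera: 4 + 1 = 5.
Ballots ranking Rivera above Yilmaz: 17 − 5 = 12.
Rivera wins the head-to-head 12–5.

Rivera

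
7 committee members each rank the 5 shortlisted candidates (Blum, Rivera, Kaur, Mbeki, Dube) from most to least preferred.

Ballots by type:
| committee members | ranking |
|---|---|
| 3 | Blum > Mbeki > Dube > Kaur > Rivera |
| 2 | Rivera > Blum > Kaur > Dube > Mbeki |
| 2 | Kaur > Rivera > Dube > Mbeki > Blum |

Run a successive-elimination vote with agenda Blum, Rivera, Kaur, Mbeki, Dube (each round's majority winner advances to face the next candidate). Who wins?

Kaur

Round 1: Blum vs Rivera — 3–4, Rivera advances.
Round 2: Rivera vs Kaur — 2–5, Kaur advances.
Round 3: Kaur vs Mbeki — 4–3, Kaur advances.
Round 4: Kaur vs Dube — 4–3, Kaur advances.
Kaur survives the agenda.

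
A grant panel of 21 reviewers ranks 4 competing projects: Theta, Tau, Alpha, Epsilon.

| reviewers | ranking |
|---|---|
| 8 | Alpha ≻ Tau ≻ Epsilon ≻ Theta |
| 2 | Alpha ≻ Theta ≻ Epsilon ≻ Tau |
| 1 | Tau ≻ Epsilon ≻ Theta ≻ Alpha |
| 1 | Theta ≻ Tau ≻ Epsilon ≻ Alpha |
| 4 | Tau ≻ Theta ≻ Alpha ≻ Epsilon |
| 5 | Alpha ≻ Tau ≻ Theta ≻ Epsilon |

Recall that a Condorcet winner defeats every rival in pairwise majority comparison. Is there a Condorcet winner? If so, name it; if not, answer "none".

Alpha

Check each pair by majority over 21 ballots:
Theta vs Tau: 2+1 = 3 for Theta, 18 for Tau — Tau by 18–3.
Theta vs Alpha: 1+1+4 = 6 for Theta, 15 for Alpha — Alpha by 15–6.
Theta vs Epsilon: Theta preferred on 2+1+4+5 = 12 ballots; Theta wins 12–9.
Tau vs Alpha: Tau is ranked higher on 1+1+4 = 6 ballots, Alpha on 15. Alpha wins 15–6.
Tau vs Epsilon: 19 to 2, Tau.
Alpha vs Epsilon: Alpha preferred on 8+2+4+5 = 19 ballots; Alpha wins 19–2.
Alpha beats each of Theta, Tau, Epsilon — Alpha is the Condorcet winner.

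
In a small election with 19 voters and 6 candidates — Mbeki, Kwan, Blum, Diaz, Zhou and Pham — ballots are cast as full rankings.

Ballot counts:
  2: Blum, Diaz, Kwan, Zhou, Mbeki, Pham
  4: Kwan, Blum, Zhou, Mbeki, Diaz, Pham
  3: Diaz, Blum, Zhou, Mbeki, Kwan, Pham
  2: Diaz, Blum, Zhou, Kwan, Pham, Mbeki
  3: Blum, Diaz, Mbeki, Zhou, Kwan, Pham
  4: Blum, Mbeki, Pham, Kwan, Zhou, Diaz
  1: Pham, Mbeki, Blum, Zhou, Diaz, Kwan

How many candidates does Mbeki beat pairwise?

Mbeki against each rival (19 voters):
Mbeki–Kwan: Mbeki 11–8.
Mbeki vs Blum: Mbeki preferred on 1 ballot; Blum wins 18–1.
Mbeki vs Diaz: 9 to 10, Diaz.
Mbeki vs Zhou: Mbeki preferred on 3+4+1 = 8 ballots; Zhou wins 11–8.
Mbeki vs Pham: Mbeki wins 16–3.
Mbeki beats Kwan, Pham; loses to Blum, Diaz, Zhou — 2 pairwise wins.

2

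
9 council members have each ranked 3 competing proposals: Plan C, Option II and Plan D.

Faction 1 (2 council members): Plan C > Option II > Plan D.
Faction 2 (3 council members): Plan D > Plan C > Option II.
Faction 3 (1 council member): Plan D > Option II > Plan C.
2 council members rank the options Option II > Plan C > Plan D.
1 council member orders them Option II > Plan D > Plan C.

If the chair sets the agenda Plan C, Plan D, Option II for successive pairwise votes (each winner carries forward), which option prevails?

Round 1: Plan C vs Plan D — 4–5, Plan D advances.
Round 2: Plan D vs Option II — 4–5, Option II advances.
The agenda winner is Option II.

Option II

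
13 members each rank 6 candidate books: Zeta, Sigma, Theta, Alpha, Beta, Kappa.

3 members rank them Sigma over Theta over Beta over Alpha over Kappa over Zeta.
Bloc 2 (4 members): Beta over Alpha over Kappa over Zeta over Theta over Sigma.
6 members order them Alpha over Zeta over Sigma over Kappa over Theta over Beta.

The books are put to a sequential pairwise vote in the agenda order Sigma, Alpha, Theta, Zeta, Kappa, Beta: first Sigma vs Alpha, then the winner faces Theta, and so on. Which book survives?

Round 1: Sigma vs Alpha — 3–10, Alpha advances.
Round 2: Alpha vs Theta — 10–3, Alpha advances.
Round 3: Alpha vs Zeta — 13–0, Alpha advances.
Round 4: Alpha vs Kappa — 13–0, Alpha advances.
Round 5: Alpha vs Beta — 6–7, Beta advances.
Beta survives the agenda.

Beta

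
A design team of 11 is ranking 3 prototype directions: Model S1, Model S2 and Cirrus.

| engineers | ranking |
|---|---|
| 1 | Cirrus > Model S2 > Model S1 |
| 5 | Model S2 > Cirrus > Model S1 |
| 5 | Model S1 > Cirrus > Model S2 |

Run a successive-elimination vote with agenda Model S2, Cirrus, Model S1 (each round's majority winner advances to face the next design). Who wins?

Cirrus

Round 1: Model S2 vs Cirrus — 5–6, Cirrus advances.
Round 2: Cirrus vs Model S1 — 6–5, Cirrus advances.
The agenda winner is Cirrus.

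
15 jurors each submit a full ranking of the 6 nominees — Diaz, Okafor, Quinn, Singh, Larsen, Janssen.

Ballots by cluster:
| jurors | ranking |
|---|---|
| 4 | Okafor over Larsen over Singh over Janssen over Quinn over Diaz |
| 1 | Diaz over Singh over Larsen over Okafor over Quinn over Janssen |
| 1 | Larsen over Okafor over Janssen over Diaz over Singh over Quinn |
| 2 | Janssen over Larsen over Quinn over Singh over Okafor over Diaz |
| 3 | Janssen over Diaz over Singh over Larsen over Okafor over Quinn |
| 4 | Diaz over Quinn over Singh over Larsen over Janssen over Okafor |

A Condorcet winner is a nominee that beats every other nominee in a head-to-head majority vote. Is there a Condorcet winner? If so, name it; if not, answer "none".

Check each pair by majority over 15 ballots:
Diaz vs Okafor: Diaz wins 8–7.
Diaz vs Quinn: Diaz preferred on 1+1+3+4 = 9 ballots; Diaz wins 9–6.
Diaz vs Singh: Diaz preferred on 1+1+3+4 = 9 ballots; Diaz wins 9–6.
Diaz–Larsen: Diaz 8–7.
Diaz–Janssen: Janssen 10–5.
Okafor vs Quinn: Okafor, 9–6.
Okafor vs Singh: 4+1 = 5 for Okafor, 10 for Singh — Singh by 10–5.
Okafor–Larsen: Larsen 11–4.
Okafor vs Janssen: Janssen, 9–6.
Quinn vs Singh: Singh, 9–6.
Quinn vs Larsen: 4 to 11, Larsen.
Quinn–Janssen: Janssen 10–5.
Singh vs Larsen: Singh is ranked higher on 1+3+4 = 8 ballots, Larsen on 7. Singh wins 8–7.
Singh vs Janssen: 4+1+4 = 9 for Singh, 6 for Janssen — Singh by 9–6.
Larsen vs Janssen: Larsen is ranked higher on 4+1+1+4 = 10 ballots, Janssen on 5. Larsen wins 10–5.
Each nominee drops at least one matchup (Diaz loses to Janssen; Okafor loses to Diaz; Quinn loses to Diaz; Singh loses to Diaz; Larsen loses to Diaz; Janssen loses to Singh); the cycle Diaz beats Singh beats Janssen beats Diaz rules out a Condorcet winner.

none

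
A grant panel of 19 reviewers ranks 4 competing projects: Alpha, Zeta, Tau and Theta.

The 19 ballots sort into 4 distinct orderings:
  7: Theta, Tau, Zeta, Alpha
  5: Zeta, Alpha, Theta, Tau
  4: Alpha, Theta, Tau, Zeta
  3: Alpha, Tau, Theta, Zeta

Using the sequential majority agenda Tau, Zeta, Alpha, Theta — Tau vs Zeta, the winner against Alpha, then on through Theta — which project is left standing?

Round 1: Tau vs Zeta — 14–5, Tau advances.
Round 2: Tau vs Alpha — 7–12, Alpha advances.
Round 3: Alpha vs Theta — 12–7, Alpha advances.
Alpha survives the agenda.

Alpha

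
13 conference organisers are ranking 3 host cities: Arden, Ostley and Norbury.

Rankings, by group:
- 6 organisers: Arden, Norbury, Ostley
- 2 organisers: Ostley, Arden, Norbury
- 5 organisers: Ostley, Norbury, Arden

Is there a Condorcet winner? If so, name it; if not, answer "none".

Head-to-head results (13 organisers):
Arden vs Ostley: Ostley wins 7–6.
Arden–Norbury: Arden 8–5.
Ostley–Norbury: Ostley 7–6.
Only Ostley has no losses; Ostley is the Condorcet winner.

Ostley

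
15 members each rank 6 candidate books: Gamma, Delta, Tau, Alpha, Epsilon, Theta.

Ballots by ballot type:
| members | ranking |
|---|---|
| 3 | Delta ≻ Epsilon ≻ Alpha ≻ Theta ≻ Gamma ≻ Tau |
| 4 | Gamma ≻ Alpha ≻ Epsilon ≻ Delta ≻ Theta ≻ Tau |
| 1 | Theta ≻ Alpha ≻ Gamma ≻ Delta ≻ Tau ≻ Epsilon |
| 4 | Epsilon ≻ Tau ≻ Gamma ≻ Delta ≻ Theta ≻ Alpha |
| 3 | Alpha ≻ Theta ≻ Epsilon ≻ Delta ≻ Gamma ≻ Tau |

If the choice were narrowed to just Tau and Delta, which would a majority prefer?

Ballots ranking Tau above Delta: 4.
Ballots ranking Delta above Tau: 15 − 4 = 11.
Delta wins the head-to-head 11–4.

Delta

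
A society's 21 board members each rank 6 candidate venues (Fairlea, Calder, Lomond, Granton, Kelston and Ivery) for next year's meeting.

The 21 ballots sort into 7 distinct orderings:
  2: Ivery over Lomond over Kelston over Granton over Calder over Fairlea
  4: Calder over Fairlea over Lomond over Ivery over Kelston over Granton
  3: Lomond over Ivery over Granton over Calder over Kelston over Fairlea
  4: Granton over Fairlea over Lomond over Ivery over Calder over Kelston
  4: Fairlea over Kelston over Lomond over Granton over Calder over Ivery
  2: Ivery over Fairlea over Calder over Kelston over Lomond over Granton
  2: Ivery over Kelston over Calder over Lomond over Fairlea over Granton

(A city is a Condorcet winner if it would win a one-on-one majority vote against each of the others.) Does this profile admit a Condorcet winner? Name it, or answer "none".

none

Pairwise majorities:
Fairlea vs Calder: Fairlea is ranked higher on 4+4+2 = 10 ballots, Calder on 11. Calder wins 11–10.
Fairlea vs Lomond: 14 to 7, Fairlea.
Fairlea vs Granton: 12 to 9, Fairlea.
Fairlea vs Kelston: 4+4+4+2 = 14 for Fairlea, 7 for Kelston — Fairlea by 14–7.
Fairlea vs Ivery: 12 to 9, Fairlea.
Calder vs Lomond: 4+2+2 = 8 for Calder, 13 for Lomond — Lomond by 13–8.
Calder vs Granton: Calder preferred on 4+2+2 = 8 ballots; Granton wins 13–8.
Calder vs Kelston: Calder is ranked higher on 4+3+4+2 = 13 ballots, Kelston on 8. Calder wins 13–8.
Calder vs Ivery: Calder is ranked higher on 4+4 = 8 ballots, Ivery on 13. Ivery wins 13–8.
Lomond vs Granton: 2+4+3+4+2+2 = 17 for Lomond, 4 for Granton — Lomond by 17–4.
Lomond vs Kelston: Lomond preferred on 2+4+3+4 = 13 ballots; Lomond wins 13–8.
Lomond vs Ivery: 4+3+4+4 = 15 for Lomond, 6 for Ivery — Lomond by 15–6.
Granton vs Kelston: Granton is ranked higher on 3+4 = 7 ballots, Kelston on 14. Kelston wins 14–7.
Granton vs Ivery: Granton is ranked higher on 4+4 = 8 ballots, Ivery on 13. Ivery wins 13–8.
Kelston vs Ivery: Kelston preferred on 4 ballots; Ivery wins 17–4.
Each city drops at least one matchup (Fairlea loses to Calder; Calder loses to Lomond; Lomond loses to Fairlea; Granton loses to Fairlea; Kelston loses to Fairlea; Ivery loses to Fairlea); the cycle Fairlea > Lomond > Calder > Fairlea rules out a Condorcet winner.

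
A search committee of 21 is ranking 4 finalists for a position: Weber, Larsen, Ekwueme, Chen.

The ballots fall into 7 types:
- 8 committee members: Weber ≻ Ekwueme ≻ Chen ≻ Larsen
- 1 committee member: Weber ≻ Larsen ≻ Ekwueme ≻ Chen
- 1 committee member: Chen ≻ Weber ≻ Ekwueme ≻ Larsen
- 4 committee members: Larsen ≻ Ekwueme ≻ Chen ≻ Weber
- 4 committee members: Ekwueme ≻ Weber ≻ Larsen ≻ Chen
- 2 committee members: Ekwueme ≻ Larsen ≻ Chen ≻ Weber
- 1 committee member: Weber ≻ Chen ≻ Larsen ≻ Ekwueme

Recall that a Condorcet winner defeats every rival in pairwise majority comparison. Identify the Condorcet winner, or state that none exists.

Weber

Pairwise majorities:
Weber vs Larsen: 8+1+1+4+1 = 15 for Weber, 6 for Larsen — Weber by 15–6.
Weber vs Ekwueme: Weber is ranked higher on 8+1+1+1 = 11 ballots, Ekwueme on 10. Weber wins 11–10.
Weber vs Chen: 8+1+4+1 = 14 for Weber, 7 for Chen — Weber by 14–7.
Larsen vs Ekwueme: Larsen preferred on 1+4+1 = 6 ballots; Ekwueme wins 15–6.
Larsen vs Chen: Larsen is ranked higher on 1+4+4+2 = 11 ballots, Chen on 10. Larsen wins 11–10.
Ekwueme vs Chen: Ekwueme is ranked higher on 8+1+4+4+2 = 19 ballots, Chen on 2. Ekwueme wins 19–2.
Weber beats each of Larsen, Ekwueme, Chen — Weber is the Condorcet winner.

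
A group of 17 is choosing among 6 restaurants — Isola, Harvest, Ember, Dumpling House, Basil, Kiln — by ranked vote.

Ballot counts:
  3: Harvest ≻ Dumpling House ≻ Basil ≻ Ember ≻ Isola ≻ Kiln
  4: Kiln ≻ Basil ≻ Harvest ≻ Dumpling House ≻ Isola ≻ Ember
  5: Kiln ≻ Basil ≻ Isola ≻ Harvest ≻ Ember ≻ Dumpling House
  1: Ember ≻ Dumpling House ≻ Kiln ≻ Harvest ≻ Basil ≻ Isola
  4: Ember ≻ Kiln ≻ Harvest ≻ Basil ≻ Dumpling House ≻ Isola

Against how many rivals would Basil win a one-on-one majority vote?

Basil against each rival (17 friends):
Basil–Isola: Basil 17–0.
Basil vs Harvest: 9 to 8, Basil.
Basil vs Ember: Basil preferred on 3+4+5 = 12 ballots; Basil wins 12–5.
Basil–Dumpling House: Basil 13–4.
Basil vs Kiln: Kiln, 14–3.
Basil beats Isola, Harvest, Ember, Dumpling House; loses to Kiln — 4 pairwise wins.

4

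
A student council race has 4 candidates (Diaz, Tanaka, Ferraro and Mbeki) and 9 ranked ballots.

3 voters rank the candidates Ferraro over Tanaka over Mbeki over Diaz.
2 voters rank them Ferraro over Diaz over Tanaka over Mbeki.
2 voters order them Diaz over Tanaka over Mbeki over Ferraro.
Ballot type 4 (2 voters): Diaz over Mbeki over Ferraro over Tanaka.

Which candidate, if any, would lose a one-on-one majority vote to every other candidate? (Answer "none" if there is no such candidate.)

Head-to-head results (9 voters):
Diaz–Tanaka: Diaz 6–3.
Diaz vs Ferraro: Diaz preferred on 2+2 = 4 ballots; Ferraro wins 5–4.
Diaz vs Mbeki: Diaz is ranked higher on 2+2+2 = 6 ballots, Mbeki on 3. Diaz wins 6–3.
Tanaka vs Ferraro: 2 to 7, Ferraro.
Tanaka vs Mbeki: 7 to 2, Tanaka.
Ferraro vs Mbeki: Ferraro wins 5–4.
Mbeki loses to every other candidate — it is the Condorcet loser.

Mbeki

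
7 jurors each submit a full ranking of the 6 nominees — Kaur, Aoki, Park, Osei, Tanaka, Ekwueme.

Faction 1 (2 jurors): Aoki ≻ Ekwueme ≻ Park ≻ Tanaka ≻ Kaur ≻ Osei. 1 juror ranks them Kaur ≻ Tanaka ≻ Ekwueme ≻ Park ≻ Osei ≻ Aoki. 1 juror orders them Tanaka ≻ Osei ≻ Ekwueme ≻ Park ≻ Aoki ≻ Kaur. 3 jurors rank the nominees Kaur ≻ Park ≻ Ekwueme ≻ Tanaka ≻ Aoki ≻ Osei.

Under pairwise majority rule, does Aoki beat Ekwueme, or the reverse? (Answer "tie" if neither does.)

Ballots ranking Aoki above Ekwueme: 2.
Ballots ranking Ekwueme above Aoki: 7 − 2 = 5.
Ekwueme wins the head-to-head 5–2.

Ekwueme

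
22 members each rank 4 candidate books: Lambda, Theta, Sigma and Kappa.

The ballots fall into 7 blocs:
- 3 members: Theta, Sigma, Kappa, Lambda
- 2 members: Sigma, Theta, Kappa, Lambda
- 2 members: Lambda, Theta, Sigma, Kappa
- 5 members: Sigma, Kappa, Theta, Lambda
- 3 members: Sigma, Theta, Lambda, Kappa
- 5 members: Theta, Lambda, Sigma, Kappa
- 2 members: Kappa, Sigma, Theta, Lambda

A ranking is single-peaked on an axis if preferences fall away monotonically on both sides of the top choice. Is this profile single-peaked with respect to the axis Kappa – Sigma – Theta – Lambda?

Axis positions: Kappa=1, Sigma=2, Theta=3, Lambda=4.
Bloc 1 (peak Theta at position 3): ranking walks positions 3-2-1-4, expanding outward from the peak — single-peaked.
Bloc 2 (peak Sigma at position 2): ranking walks positions 2-3-1-4, expanding outward from the peak — single-peaked.
Bloc 3 (peak Lambda at position 4): ranking walks positions 4-3-2-1, expanding outward from the peak — single-peaked.
Bloc 4 (peak Sigma at position 2): ranking walks positions 2-1-3-4, expanding outward from the peak — single-peaked.
Bloc 5 (peak Sigma at position 2): ranking walks positions 2-3-4-1, expanding outward from the peak — single-peaked.
Bloc 6 (peak Theta at position 3): ranking walks positions 3-4-2-1, expanding outward from the peak — single-peaked.
Bloc 7 (peak Kappa at position 1): ranking walks positions 1-2-3-4, expanding outward from the peak — single-peaked.
Every ranking is single-peaked on this axis.

yes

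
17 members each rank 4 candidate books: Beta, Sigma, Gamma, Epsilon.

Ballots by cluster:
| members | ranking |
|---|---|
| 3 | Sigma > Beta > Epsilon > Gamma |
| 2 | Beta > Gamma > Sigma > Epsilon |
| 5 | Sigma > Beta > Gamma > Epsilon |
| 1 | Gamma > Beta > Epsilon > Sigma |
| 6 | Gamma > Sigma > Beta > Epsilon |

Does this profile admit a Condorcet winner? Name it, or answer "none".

Pairwise majorities:
Beta–Sigma: Sigma 14–3.
Beta vs Gamma: Beta, 10–7.
Beta–Epsilon: Beta 17–0.
Sigma vs Gamma: Gamma wins 9–8.
Sigma vs Epsilon: Sigma wins 16–1.
Gamma–Epsilon: Gamma 14–3.
Each book drops at least one matchup (Beta loses to Sigma; Sigma loses to Gamma; Gamma loses to Beta; Epsilon loses to Beta); the cycle Beta > Gamma > Sigma > Beta rules out a Condorcet winner.

none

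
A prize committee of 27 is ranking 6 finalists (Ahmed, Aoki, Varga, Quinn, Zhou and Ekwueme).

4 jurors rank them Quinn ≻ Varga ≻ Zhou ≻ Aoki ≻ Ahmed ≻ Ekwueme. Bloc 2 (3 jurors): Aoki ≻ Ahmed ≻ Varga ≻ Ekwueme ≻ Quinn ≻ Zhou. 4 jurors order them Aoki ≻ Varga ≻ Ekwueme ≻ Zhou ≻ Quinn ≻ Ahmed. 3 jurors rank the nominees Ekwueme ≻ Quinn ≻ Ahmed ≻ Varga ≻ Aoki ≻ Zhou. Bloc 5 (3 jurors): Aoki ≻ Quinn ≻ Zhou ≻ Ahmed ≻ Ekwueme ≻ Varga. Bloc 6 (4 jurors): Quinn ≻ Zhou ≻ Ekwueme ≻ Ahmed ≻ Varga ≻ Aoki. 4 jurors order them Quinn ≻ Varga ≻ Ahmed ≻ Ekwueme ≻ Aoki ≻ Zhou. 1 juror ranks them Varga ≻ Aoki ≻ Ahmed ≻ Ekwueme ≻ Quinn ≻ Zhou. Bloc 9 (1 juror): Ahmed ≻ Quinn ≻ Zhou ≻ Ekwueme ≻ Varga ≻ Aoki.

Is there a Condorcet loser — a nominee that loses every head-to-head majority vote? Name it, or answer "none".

none

Pairwise majorities:
Ahmed vs Aoki: Aoki wins 15–12.
Ahmed vs Varga: Ahmed preferred on 3+3+3+4+1 = 14 ballots; Ahmed wins 14–13.
Ahmed–Quinn: Quinn 22–5.
Ahmed vs Zhou: 12 to 15, Zhou.
Ahmed vs Ekwueme: Ahmed preferred on 4+3+3+4+1+1 = 16 ballots; Ahmed wins 16–11.
Aoki vs Varga: Aoki preferred on 3+4+3 = 10 ballots; Varga wins 17–10.
Aoki vs Quinn: 11 to 16, Quinn.
Aoki–Zhou: Aoki 18–9.
Aoki vs Ekwueme: Aoki preferred on 4+3+4+3+1 = 15 ballots; Aoki wins 15–12.
Varga vs Quinn: Varga preferred on 3+4+1 = 8 ballots; Quinn wins 19–8.
Varga vs Zhou: Varga, 19–8.
Varga vs Ekwueme: Varga, 16–11.
Quinn vs Zhou: Quinn preferred on 23 ballots; Quinn wins 23–4.
Quinn vs Ekwueme: 16 to 11, Quinn.
Zhou vs Ekwueme: Zhou is ranked higher on 4+3+4+1 = 12 ballots, Ekwueme on 15. Ekwueme wins 15–12.
Each nominee has at least one pairwise win (Ahmed beats Varga; Aoki beats Ahmed; Varga beats Aoki; Quinn beats Ahmed; Zhou beats Ahmed; Ekwueme beats Zhou) — no Condorcet loser.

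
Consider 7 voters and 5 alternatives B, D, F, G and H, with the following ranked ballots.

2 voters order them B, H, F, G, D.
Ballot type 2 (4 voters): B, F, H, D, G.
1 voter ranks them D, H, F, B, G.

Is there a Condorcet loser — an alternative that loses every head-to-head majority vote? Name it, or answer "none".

G

Head-to-head results (7 voters):
B–D: B 6–1.
B vs F: B, 6–1.
B–G: B 7–0.
B vs H: B wins 6–1.
D vs F: F, 6–1.
D vs G: 4+1 = 5 for D, 2 for G — D by 5–2.
D vs H: H wins 6–1.
F vs G: 2+4+1 = 7 for F, 0 for G — F by 7–0.
F vs H: F, 4–3.
G vs H: H, 7–0.
Only G has no wins; G is the Condorcet loser.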